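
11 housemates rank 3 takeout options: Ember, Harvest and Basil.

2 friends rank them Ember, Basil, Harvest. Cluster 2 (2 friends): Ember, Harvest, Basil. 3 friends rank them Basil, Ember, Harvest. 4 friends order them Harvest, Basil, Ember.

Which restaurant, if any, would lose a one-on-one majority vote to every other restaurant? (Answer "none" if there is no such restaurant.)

none

Pairwise majorities:
Ember vs Harvest: 2+2+3 = 7 for Ember, 4 for Harvest — Ember by 7–4.
Ember vs Basil: Ember preferred on 2+2 = 4 ballots; Basil wins 7–4.
Harvest vs Basil: Harvest is ranked higher on 2+4 = 6 ballots, Basil on 5. Harvest wins 6–5.
Each restaurant has at least one pairwise win (Ember beats Harvest; Harvest beats Basil; Basil beats Ember) — no Condorcet loser.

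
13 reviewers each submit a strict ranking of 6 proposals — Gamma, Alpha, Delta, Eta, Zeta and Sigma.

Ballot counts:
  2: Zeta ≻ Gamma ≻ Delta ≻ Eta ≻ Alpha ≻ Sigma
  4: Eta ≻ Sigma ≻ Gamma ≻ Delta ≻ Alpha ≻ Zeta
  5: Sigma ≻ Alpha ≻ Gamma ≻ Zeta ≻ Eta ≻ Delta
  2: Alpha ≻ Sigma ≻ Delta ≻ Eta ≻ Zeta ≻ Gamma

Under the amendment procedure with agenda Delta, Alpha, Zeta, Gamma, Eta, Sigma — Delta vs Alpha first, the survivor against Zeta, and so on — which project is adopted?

Round 1: Delta vs Alpha — 6–7, Alpha advances.
Round 2: Alpha vs Zeta — 11–2, Alpha advances.
Round 3: Alpha vs Gamma — 7–6, Alpha advances.
Round 4: Alpha vs Eta — 7–6, Alpha advances.
Round 5: Alpha vs Sigma — 4–9, Sigma advances.
The agenda winner is Sigma.

Sigma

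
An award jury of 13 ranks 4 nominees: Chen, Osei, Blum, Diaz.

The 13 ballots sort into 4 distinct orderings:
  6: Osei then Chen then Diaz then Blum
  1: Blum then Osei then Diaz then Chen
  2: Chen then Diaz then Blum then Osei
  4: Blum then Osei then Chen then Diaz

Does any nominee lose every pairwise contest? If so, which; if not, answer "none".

Head-to-head results (13 jurors):
Chen vs Osei: Osei, 11–2.
Chen–Blum: Chen 8–5.
Chen–Diaz: Chen 12–1.
Osei vs Blum: Blum, 7–6.
Osei vs Diaz: Osei is ranked higher on 6+1+4 = 11 ballots, Diaz on 2. Osei wins 11–2.
Blum vs Diaz: Diaz, 8–5.
Every nominee wins at least one matchup (Chen beats Blum; Osei beats Chen; Blum beats Osei; Diaz beats Blum), so there is no Condorcet loser.

none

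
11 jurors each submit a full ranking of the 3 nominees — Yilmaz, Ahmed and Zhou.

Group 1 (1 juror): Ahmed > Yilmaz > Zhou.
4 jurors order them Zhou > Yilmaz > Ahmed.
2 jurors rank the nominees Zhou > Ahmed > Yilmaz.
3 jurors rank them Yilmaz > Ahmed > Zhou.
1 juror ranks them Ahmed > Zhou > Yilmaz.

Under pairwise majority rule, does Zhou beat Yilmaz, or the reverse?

Ballots ranking Zhou above Yilmaz: 4 + 2 + 1 = 7.
Ballots ranking Yilmaz above Zhou: 11 − 7 = 4.
Zhou wins the head-to-head 7–4.

Zhou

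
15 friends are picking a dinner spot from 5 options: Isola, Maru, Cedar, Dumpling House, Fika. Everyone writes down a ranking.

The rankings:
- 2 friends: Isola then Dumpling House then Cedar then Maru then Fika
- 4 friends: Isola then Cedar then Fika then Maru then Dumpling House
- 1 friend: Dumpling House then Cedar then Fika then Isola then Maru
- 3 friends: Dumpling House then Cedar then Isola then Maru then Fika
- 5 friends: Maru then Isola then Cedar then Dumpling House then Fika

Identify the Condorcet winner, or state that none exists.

Head-to-head results (15 friends):
Isola vs Maru: 10 to 5, Isola.
Isola vs Cedar: Isola is ranked higher on 2+4+5 = 11 ballots, Cedar on 4. Isola wins 11–4.
Isola vs Dumpling House: 2+4+5 = 11 for Isola, 4 for Dumpling House — Isola by 11–4.
Isola vs Fika: 2+4+3+5 = 14 for Isola, 1 for Fika — Isola by 14–1.
Maru vs Cedar: Maru is ranked higher on 5 ballots, Cedar on 10. Cedar wins 10–5.
Maru vs Dumpling House: Maru is ranked higher on 4+5 = 9 ballots, Dumpling House on 6. Maru wins 9–6.
Maru vs Fika: Maru is ranked higher on 2+3+5 = 10 ballots, Fika on 5. Maru wins 10–5.
Cedar vs Dumpling House: 4+5 = 9 for Cedar, 6 for Dumpling House — Cedar by 9–6.
Cedar vs Fika: Cedar is ranked higher on 2+4+1+3+5 = 15 ballots, Fika on 0. Cedar wins 15–0.
Dumpling House vs Fika: Dumpling House is ranked higher on 2+1+3+5 = 11 ballots, Fika on 4. Dumpling House wins 11–4.
Isola beats each of Maru, Cedar, Dumpling House, Fika — Isola is the Condorcet winner.

Isola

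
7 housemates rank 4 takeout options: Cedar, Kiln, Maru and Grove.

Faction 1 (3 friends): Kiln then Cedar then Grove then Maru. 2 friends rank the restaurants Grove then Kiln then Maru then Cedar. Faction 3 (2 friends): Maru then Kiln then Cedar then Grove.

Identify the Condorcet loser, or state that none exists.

Head-to-head results (7 friends):
Cedar vs Kiln: Cedar is ranked higher on 0 ballots, Kiln on 7. Kiln wins 7–0.
Cedar vs Maru: Maru wins 4–3.
Cedar vs Grove: Cedar preferred on 3+2 = 5 ballots; Cedar wins 5–2.
Kiln vs Maru: Kiln preferred on 3+2 = 5 ballots; Kiln wins 5–2.
Kiln vs Grove: Kiln, 5–2.
Maru vs Grove: Grove, 5–2.
Each restaurant has at least one pairwise win (Cedar beats Grove; Kiln beats Cedar; Maru beats Cedar; Grove beats Maru) — no Condorcet loser.

none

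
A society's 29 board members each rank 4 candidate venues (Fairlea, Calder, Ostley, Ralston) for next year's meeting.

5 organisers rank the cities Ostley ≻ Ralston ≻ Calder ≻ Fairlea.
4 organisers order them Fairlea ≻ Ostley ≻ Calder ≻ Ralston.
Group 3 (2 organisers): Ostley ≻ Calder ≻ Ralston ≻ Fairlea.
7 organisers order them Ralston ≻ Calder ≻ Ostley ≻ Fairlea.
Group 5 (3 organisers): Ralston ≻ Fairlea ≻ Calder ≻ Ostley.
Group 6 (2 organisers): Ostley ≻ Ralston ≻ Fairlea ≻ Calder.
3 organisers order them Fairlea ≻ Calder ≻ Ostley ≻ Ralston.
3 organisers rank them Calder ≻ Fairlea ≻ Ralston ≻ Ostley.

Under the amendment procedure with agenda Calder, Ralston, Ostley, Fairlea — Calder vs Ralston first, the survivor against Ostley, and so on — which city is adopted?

Round 1: Calder vs Ralston — 12–17, Ralston advances.
Round 2: Ralston vs Ostley — 13–16, Ostley advances.
Round 3: Ostley vs Fairlea — 16–13, Ostley advances.
Ostley survives the agenda.

Ostley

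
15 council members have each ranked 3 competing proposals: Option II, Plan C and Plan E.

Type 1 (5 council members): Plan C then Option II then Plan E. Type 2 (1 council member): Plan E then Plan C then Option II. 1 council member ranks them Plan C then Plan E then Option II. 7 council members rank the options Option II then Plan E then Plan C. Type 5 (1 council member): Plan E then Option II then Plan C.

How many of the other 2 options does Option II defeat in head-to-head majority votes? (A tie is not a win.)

Option II against each rival (15 council members):
Option II vs Plan C: Option II is ranked higher on 7+1 = 8 ballots, Plan C on 7. Option II wins 8–7.
Option II vs Plan E: Option II, 12–3.
Option II beats Plan C, Plan E — 2 pairwise wins.

2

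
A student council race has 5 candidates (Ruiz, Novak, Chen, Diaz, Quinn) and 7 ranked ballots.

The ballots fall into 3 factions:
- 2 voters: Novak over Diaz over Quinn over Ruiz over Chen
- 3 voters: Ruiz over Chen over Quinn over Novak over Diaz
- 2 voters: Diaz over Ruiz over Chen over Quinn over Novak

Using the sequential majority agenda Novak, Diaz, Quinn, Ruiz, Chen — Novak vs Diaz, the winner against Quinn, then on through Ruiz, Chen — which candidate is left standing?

Ruiz

Round 1: Novak vs Diaz — 5–2, Novak advances.
Round 2: Novak vs Quinn — 2–5, Quinn advances.
Round 3: Quinn vs Ruiz — 2–5, Ruiz advances.
Round 4: Ruiz vs Chen — 7–0, Ruiz advances.
The agenda winner is Ruiz.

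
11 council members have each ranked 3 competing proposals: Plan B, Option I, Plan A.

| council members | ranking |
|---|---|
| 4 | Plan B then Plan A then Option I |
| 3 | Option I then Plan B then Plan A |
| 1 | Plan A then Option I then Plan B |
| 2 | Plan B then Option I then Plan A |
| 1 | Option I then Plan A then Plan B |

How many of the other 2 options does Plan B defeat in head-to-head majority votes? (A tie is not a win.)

Plan B against each rival (11 council members):
Plan B vs Option I: Plan B is ranked higher on 4+2 = 6 ballots, Option I on 5. Plan B wins 6–5.
Plan B vs Plan A: Plan B is ranked higher on 4+3+2 = 9 ballots, Plan A on 2. Plan B wins 9–2.
Plan B beats Option I, Plan A — 2 pairwise wins.

2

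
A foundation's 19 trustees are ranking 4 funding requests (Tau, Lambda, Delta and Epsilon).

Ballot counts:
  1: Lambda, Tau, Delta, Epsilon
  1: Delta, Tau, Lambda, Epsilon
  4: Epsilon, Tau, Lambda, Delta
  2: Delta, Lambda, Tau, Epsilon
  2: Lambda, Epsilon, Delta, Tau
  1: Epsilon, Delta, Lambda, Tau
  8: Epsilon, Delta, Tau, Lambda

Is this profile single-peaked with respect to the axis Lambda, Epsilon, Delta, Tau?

Axis positions: Lambda=1, Epsilon=2, Delta=3, Tau=4.
Cluster 1: ranking walks positions 1-4-3-2; Tau is ranked above Epsilon even though Epsilon lies between Tau and the peak Lambda on the axis — preferences dip and rise again. Not single-peaked.
Cluster 2: ranking walks positions 3-4-1-2; Lambda is ranked above Epsilon even though Epsilon lies between Lambda and the peak Delta on the axis — preferences dip and rise again. Not single-peaked.
Cluster 3: ranking walks positions 2-4-1-3; Tau is ranked above Delta even though Delta lies between Tau and the peak Epsilon on the axis — preferences dip and rise again. Not single-peaked.
Cluster 4: ranking walks positions 3-1-4-2; Lambda is ranked above Epsilon even though Epsilon lies between Lambda and the peak Delta on the axis — preferences dip and rise again. Not single-peaked.
Cluster 5 (peak Lambda at position 1): ranking walks positions 1-2-3-4, expanding outward from the peak — single-peaked.
Cluster 6 (peak Epsilon at position 2): ranking walks positions 2-3-1-4, expanding outward from the peak — single-peaked.
Cluster 7 (peak Epsilon at position 2): ranking walks positions 2-3-4-1, expanding outward from the peak — single-peaked.
Cluster 1 violates single-peakedness, so the profile is not single-peaked on this axis.

no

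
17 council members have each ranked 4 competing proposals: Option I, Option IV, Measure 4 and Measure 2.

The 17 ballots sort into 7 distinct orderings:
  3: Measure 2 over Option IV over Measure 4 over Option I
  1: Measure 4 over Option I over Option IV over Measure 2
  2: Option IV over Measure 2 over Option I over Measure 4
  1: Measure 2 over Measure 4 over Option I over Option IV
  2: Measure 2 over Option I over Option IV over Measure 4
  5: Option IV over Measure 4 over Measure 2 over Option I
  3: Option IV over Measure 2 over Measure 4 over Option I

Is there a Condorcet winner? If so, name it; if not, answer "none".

Option IV

Pairwise majorities:
Option I vs Option IV: Option I preferred on 1+1+2 = 4 ballots; Option IV wins 13–4.
Option I vs Measure 4: 4 to 13, Measure 4.
Option I vs Measure 2: 1 to 16, Measure 2.
Option IV vs Measure 4: Option IV is ranked higher on 3+2+2+5+3 = 15 ballots, Measure 4 on 2. Option IV wins 15–2.
Option IV vs Measure 2: Option IV is ranked higher on 1+2+5+3 = 11 ballots, Measure 2 on 6. Option IV wins 11–6.
Measure 4 vs Measure 2: Measure 4 is ranked higher on 1+5 = 6 ballots, Measure 2 on 11. Measure 2 wins 11–6.
Option IV defeats every rival head-to-head and is the Condorcet winner.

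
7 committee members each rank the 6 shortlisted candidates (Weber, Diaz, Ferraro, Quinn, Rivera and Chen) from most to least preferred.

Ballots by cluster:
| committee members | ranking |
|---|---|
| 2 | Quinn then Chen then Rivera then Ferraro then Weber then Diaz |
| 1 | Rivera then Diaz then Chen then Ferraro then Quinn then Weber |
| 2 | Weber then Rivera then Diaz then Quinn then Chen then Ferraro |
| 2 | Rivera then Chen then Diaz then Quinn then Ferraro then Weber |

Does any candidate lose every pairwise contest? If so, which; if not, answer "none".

none

Head-to-head results (7 committee members):
Weber vs Diaz: Weber wins 4–3.
Weber vs Ferraro: Weber is ranked higher on 2 ballots, Ferraro on 5. Ferraro wins 5–2.
Weber vs Quinn: Quinn wins 5–2.
Weber vs Rivera: Rivera, 5–2.
Weber–Chen: Chen 5–2.
Diaz vs Ferraro: Diaz wins 5–2.
Diaz vs Quinn: 5 to 2, Diaz.
Diaz–Rivera: Rivera 7–0.
Diaz vs Chen: Chen, 4–3.
Ferraro vs Quinn: Quinn, 6–1.
Ferraro–Rivera: Rivera 7–0.
Ferraro vs Chen: Chen, 7–0.
Quinn vs Rivera: Rivera, 5–2.
Quinn vs Chen: Quinn preferred on 2+2 = 4 ballots; Quinn wins 4–3.
Rivera vs Chen: 5 to 2, Rivera.
Every candidate wins at least one matchup (Weber beats Diaz; Diaz beats Ferraro; Ferraro beats Weber; Quinn beats Weber; Rivera beats Weber; Chen beats Weber), so there is no Condorcet loser.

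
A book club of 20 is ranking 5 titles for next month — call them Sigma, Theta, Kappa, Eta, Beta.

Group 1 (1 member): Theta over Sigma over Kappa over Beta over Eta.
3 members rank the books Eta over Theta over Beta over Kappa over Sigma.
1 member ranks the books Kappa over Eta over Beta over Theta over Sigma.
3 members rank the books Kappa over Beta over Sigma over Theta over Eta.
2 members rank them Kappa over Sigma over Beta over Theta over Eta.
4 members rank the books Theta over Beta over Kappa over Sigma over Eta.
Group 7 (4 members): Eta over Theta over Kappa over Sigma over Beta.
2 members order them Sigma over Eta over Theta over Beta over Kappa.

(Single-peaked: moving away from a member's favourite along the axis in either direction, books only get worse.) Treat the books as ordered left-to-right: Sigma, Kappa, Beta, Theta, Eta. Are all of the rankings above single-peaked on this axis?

no

Axis positions: Sigma=1, Kappa=2, Beta=3, Theta=4, Eta=5.
Group 1: ranking walks positions 4-1-2-3-5; Sigma is ranked above Beta even though Beta lies between Sigma and the peak Theta on the axis — preferences dip and rise again. Not single-peaked.
Group 2 (peak Eta at position 5): ranking walks positions 5-4-3-2-1, expanding outward from the peak — single-peaked.
Group 3: ranking walks positions 2-5-3-4-1; Eta is ranked above Beta even though Beta lies between Eta and the peak Kappa on the axis — preferences dip and rise again. Not single-peaked.
Group 4 (peak Kappa at position 2): ranking walks positions 2-3-1-4-5, expanding outward from the peak — single-peaked.
Group 5 (peak Kappa at position 2): ranking walks positions 2-1-3-4-5, expanding outward from the peak — single-peaked.
Group 6 (peak Theta at position 4): ranking walks positions 4-3-2-1-5, expanding outward from the peak — single-peaked.
Group 7: ranking walks positions 5-4-2-1-3; Kappa is ranked above Beta even though Beta lies between Kappa and the peak Eta on the axis — preferences dip and rise again. Not single-peaked.
Group 8: ranking walks positions 1-5-4-3-2; Eta is ranked above Kappa even though Kappa lies between Eta and the peak Sigma on the axis — preferences dip and rise again. Not single-peaked.
Group 1 violates single-peakedness, so the profile is not single-peaked on this axis.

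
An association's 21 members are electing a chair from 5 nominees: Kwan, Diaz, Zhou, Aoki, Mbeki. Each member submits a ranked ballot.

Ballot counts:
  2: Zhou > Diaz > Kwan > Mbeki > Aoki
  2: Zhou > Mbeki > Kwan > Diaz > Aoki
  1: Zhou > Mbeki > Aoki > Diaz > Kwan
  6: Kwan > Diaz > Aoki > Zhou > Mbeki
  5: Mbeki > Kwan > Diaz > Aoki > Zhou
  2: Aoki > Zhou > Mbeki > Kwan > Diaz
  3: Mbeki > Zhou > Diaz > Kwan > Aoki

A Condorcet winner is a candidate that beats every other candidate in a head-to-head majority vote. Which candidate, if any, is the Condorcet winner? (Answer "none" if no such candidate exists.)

none

Head-to-head results (21 voters):
Kwan vs Diaz: Kwan, 15–6.
Kwan–Zhou: Kwan 11–10.
Kwan vs Aoki: Kwan wins 18–3.
Kwan–Mbeki: Mbeki 13–8.
Diaz vs Zhou: Diaz, 11–10.
Diaz vs Aoki: Diaz, 18–3.
Diaz–Mbeki: Mbeki 13–8.
Zhou vs Aoki: Aoki wins 13–8.
Zhou vs Mbeki: Zhou, 13–8.
Aoki–Mbeki: Mbeki 13–8.
No candidate is unbeaten: Kwan loses to Mbeki; Diaz loses to Kwan; Zhou loses to Kwan; Aoki loses to Kwan; Mbeki loses to Zhou. In particular Kwan beats Zhou beats Mbeki beats Kwan is a majority cycle — no Condorcet winner exists.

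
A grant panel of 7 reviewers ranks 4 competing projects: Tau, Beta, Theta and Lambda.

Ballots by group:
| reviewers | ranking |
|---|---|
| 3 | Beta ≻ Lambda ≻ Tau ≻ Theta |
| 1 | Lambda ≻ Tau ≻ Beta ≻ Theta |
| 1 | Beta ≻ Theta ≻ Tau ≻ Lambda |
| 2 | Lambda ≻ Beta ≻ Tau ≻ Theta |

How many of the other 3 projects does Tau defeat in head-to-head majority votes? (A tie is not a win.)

1

Tau against each rival (7 reviewers):
Tau vs Beta: 1 to 6, Beta.
Tau vs Theta: 3+1+2 = 6 for Tau, 1 for Theta — Tau by 6–1.
Tau vs Lambda: Tau preferred on 1 ballot; Lambda wins 6–1.
Tau beats Theta; loses to Beta, Lambda — 1 pairwise win.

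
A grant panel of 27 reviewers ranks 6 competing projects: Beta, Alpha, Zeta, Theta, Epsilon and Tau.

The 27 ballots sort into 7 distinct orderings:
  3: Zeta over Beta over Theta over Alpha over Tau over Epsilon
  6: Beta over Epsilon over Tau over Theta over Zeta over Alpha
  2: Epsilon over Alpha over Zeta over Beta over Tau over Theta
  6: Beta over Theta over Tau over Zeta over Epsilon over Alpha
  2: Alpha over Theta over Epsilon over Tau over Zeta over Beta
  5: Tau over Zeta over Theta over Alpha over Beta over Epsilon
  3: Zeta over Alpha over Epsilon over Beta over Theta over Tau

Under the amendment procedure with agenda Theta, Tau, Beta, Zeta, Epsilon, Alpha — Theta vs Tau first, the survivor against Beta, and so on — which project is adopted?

Zeta

Round 1: Theta vs Tau — 14–13, Theta advances.
Round 2: Theta vs Beta — 7–20, Beta advances.
Round 3: Beta vs Zeta — 12–15, Zeta advances.
Round 4: Zeta vs Epsilon — 17–10, Zeta advances.
Round 5: Zeta vs Alpha — 23–4, Zeta advances.
The agenda winner is Zeta.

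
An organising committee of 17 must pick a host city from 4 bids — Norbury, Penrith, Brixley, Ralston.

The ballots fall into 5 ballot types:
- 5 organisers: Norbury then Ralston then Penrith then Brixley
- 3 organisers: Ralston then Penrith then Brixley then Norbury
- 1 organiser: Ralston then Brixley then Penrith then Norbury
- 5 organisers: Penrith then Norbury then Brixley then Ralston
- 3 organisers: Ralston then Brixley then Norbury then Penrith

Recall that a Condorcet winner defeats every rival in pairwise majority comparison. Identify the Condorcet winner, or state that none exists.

Check each pair by majority over 17 ballots:
Norbury vs Penrith: 8 to 9, Penrith.
Norbury–Brixley: Norbury 10–7.
Norbury–Ralston: Norbury 10–7.
Penrith vs Brixley: Penrith preferred on 5+3+5 = 13 ballots; Penrith wins 13–4.
Penrith vs Ralston: Ralston wins 12–5.
Brixley–Ralston: Ralston 12–5.
No city is unbeaten: Norbury loses to Penrith; Penrith loses to Ralston; Brixley loses to Norbury; Ralston loses to Norbury. In particular Norbury beats Ralston beats Penrith beats Norbury is a majority cycle — no Condorcet winner exists.

none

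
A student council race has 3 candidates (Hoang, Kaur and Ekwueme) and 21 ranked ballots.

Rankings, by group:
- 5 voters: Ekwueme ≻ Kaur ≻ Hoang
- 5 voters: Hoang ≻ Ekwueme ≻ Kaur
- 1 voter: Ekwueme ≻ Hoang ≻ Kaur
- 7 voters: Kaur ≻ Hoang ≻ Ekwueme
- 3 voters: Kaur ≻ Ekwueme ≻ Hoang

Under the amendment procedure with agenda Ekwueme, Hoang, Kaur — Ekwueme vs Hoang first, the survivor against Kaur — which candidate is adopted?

Kaur

Round 1: Ekwueme vs Hoang — 9–12, Hoang advances.
Round 2: Hoang vs Kaur — 6–15, Kaur advances.
Kaur survives the agenda.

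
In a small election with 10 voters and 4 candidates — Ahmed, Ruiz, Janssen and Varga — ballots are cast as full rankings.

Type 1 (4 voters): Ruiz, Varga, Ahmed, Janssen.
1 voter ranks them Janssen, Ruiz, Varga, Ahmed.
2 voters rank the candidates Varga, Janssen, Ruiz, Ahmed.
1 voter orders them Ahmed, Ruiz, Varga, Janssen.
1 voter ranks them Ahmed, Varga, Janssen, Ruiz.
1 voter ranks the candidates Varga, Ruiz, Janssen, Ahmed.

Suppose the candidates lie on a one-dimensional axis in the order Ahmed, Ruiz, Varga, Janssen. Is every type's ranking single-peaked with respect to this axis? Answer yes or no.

no

Axis positions: Ahmed=1, Ruiz=2, Varga=3, Janssen=4.
Type 1 (peak Ruiz at position 2): ranking walks positions 2-3-1-4, expanding outward from the peak — single-peaked.
Type 2: ranking walks positions 4-2-3-1; Ruiz is ranked above Varga even though Varga lies between Ruiz and the peak Janssen on the axis — preferences dip and rise again. Not single-peaked.
Type 3 (peak Varga at position 3): ranking walks positions 3-4-2-1, expanding outward from the peak — single-peaked.
Type 4 (peak Ahmed at position 1): ranking walks positions 1-2-3-4, expanding outward from the peak — single-peaked.
Type 5: ranking walks positions 1-3-4-2; Varga is ranked above Ruiz even though Ruiz lies between Varga and the peak Ahmed on the axis — preferences dip and rise again. Not single-peaked.
Type 6 (peak Varga at position 3): ranking walks positions 3-2-4-1, expanding outward from the peak — single-peaked.
Type 2 violates single-peakedness, so the profile is not single-peaked on this axis.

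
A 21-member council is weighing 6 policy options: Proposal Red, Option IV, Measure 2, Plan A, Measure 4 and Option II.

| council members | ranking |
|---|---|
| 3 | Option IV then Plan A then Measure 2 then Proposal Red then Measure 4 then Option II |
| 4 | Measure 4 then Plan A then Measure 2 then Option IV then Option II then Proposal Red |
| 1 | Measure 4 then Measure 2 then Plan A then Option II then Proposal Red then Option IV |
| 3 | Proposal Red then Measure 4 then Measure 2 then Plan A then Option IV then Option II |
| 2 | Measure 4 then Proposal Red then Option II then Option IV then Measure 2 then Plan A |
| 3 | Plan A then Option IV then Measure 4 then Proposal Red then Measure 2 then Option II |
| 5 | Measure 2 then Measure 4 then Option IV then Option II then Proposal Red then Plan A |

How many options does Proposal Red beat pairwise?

Proposal Red against each rival (21 council members):
Proposal Red vs Option IV: Option IV wins 15–6.
Proposal Red vs Measure 2: 8 to 13, Measure 2.
Proposal Red vs Plan A: Proposal Red is ranked higher on 3+2+5 = 10 ballots, Plan A on 11. Plan A wins 11–10.
Proposal Red vs Measure 4: Measure 4 wins 15–6.
Proposal Red vs Option II: Proposal Red wins 11–10.
Proposal Red beats Option II; loses to Option IV, Measure 2, Plan A, Measure 4 — 1 pairwise win.

1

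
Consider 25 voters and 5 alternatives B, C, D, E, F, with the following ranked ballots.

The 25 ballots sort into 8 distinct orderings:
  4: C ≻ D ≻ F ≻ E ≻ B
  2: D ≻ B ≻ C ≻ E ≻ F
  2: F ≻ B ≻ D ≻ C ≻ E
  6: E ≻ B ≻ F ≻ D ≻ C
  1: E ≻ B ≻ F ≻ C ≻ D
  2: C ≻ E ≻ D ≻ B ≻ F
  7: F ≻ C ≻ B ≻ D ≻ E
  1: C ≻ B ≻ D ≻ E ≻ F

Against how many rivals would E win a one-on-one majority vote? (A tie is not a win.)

1

E against each rival (25 voters):
E vs B: E, 13–12.
E vs C: E preferred on 6+1 = 7 ballots; C wins 18–7.
E vs D: E is ranked higher on 6+1+2 = 9 ballots, D on 16. D wins 16–9.
E vs F: 12 to 13, F.
E beats B; loses to C, D, F — 1 pairwise win.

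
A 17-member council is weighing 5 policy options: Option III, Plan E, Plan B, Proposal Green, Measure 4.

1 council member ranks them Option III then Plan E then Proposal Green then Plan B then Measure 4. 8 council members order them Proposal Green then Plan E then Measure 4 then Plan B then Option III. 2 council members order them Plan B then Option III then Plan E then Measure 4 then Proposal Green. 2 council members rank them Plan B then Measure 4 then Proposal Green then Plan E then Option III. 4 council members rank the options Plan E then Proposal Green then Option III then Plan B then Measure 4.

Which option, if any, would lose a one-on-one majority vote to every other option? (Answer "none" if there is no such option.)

Pairwise majorities:
Option III vs Plan E: Option III is ranked higher on 1+2 = 3 ballots, Plan E on 14. Plan E wins 14–3.
Option III vs Plan B: Option III is ranked higher on 1+4 = 5 ballots, Plan B on 12. Plan B wins 12–5.
Option III vs Proposal Green: Proposal Green, 14–3.
Option III vs Measure 4: Measure 4, 10–7.
Plan E–Plan B: Plan E 13–4.
Plan E–Proposal Green: Proposal Green 10–7.
Plan E vs Measure 4: 15 to 2, Plan E.
Plan B–Proposal Green: Proposal Green 13–4.
Plan B vs Measure 4: Plan B, 9–8.
Proposal Green vs Measure 4: Proposal Green wins 13–4.
Option III loses to every other option — it is the Condorcet loser.

Option III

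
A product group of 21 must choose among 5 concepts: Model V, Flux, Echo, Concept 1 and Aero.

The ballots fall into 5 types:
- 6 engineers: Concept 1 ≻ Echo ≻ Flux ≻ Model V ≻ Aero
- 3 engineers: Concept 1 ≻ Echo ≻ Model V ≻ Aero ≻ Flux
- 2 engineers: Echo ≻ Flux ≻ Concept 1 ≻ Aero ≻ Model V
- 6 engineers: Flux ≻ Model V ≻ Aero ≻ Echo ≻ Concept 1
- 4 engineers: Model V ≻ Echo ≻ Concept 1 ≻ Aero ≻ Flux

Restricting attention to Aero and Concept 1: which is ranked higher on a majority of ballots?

Concept 1

Ballots ranking Aero above Concept 1: 6.
Ballots ranking Concept 1 above Aero: 21 − 6 = 15.
Concept 1 wins the head-to-head 15–6.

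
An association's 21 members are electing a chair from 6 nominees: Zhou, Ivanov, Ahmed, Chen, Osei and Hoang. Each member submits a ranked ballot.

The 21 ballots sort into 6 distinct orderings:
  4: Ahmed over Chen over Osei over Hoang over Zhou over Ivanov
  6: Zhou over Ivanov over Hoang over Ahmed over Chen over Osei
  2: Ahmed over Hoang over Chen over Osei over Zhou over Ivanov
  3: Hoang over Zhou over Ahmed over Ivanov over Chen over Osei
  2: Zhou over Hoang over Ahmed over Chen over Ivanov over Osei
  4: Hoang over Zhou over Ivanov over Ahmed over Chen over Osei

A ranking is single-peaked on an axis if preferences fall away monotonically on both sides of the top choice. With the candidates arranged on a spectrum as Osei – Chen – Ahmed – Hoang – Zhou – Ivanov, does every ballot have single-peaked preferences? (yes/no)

Axis positions: Osei=1, Chen=2, Ahmed=3, Hoang=4, Zhou=5, Ivanov=6.
Faction 1 (peak Ahmed at position 3): ranking walks positions 3-2-1-4-5-6, expanding outward from the peak — single-peaked.
Faction 2 (peak Zhou at position 5): ranking walks positions 5-6-4-3-2-1, expanding outward from the peak — single-peaked.
Faction 3 (peak Ahmed at position 3): ranking walks positions 3-4-2-1-5-6, expanding outward from the peak — single-peaked.
Faction 4 (peak Hoang at position 4): ranking walks positions 4-5-3-6-2-1, expanding outward from the peak — single-peaked.
Faction 5 (peak Zhou at position 5): ranking walks positions 5-4-3-2-6-1, expanding outward from the peak — single-peaked.
Faction 6 (peak Hoang at position 4): ranking walks positions 4-5-6-3-2-1, expanding outward from the peak — single-peaked.
Every ranking is single-peaked on this axis.

yes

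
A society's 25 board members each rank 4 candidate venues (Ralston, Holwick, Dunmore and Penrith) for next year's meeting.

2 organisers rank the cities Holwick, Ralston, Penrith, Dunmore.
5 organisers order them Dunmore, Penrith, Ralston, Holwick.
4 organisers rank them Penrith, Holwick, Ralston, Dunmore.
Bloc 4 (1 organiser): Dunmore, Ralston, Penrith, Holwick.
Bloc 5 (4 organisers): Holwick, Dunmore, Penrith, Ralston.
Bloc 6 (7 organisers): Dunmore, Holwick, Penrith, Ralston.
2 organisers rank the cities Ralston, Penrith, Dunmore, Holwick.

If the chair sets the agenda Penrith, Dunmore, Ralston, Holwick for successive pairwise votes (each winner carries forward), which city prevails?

Round 1: Penrith vs Dunmore — 8–17, Dunmore advances.
Round 2: Dunmore vs Ralston — 17–8, Dunmore advances.
Round 3: Dunmore vs Holwick — 15–10, Dunmore advances.
The agenda winner is Dunmore.

Dunmore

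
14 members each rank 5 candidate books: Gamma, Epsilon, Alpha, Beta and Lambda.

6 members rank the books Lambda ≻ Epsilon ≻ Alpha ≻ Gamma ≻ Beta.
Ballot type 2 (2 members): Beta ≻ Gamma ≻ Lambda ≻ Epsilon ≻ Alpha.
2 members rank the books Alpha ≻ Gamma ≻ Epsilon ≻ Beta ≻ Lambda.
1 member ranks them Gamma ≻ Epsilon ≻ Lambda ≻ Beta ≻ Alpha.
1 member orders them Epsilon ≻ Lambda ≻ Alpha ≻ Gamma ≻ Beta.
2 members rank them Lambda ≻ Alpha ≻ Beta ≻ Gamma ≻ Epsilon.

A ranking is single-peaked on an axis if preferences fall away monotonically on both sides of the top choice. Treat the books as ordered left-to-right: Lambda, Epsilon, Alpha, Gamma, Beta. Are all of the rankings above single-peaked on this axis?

Axis positions: Lambda=1, Epsilon=2, Alpha=3, Gamma=4, Beta=5.
Ballot type 1 (peak Lambda at position 1): ranking walks positions 1-2-3-4-5, expanding outward from the peak — single-peaked.
Ballot type 2: ranking walks positions 5-4-1-2-3; Lambda is ranked above Alpha even though Alpha lies between Lambda and the peak Beta on the axis — preferences dip and rise again. Not single-peaked.
Ballot type 3 (peak Alpha at position 3): ranking walks positions 3-4-2-5-1, expanding outward from the peak — single-peaked.
Ballot type 4: ranking walks positions 4-2-1-5-3; Epsilon is ranked above Alpha even though Alpha lies between Epsilon and the peak Gamma on the axis — preferences dip and rise again. Not single-peaked.
Ballot type 5 (peak Epsilon at position 2): ranking walks positions 2-1-3-4-5, expanding outward from the peak — single-peaked.
Ballot type 6: ranking walks positions 1-3-5-4-2; Alpha is ranked above Epsilon even though Epsilon lies between Alpha and the peak Lambda on the axis — preferences dip and rise again. Not single-peaked.
Ballot type 2 violates single-peakedness, so the profile is not single-peaked on this axis.

no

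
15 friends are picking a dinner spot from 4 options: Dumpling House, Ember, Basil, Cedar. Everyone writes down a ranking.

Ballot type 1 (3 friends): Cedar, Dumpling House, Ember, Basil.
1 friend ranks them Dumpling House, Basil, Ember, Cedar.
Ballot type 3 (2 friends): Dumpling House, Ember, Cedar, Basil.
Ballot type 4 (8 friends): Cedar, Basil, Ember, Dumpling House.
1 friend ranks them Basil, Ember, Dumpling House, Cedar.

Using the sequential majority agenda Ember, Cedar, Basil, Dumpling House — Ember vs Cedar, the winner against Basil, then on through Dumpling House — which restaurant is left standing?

Cedar

Round 1: Ember vs Cedar — 4–11, Cedar advances.
Round 2: Cedar vs Basil — 13–2, Cedar advances.
Round 3: Cedar vs Dumpling House — 11–4, Cedar advances.
The agenda winner is Cedar.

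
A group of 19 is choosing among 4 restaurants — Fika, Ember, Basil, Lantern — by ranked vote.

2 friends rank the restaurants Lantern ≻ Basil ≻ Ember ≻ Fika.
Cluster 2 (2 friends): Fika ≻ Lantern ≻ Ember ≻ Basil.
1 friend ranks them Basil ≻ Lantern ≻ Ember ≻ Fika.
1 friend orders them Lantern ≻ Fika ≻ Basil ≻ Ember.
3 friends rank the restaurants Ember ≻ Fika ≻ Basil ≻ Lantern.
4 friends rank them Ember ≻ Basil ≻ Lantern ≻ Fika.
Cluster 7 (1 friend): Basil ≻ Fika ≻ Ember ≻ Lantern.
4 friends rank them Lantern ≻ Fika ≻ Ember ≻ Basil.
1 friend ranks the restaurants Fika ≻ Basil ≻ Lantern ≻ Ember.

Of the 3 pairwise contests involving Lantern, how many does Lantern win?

2

Lantern against each rival (19 friends):
Lantern vs Fika: 12 to 7, Lantern.
Lantern–Ember: Lantern 11–8.
Lantern vs Basil: Basil wins 10–9.
Lantern beats Fika, Ember; loses to Basil — 2 pairwise wins.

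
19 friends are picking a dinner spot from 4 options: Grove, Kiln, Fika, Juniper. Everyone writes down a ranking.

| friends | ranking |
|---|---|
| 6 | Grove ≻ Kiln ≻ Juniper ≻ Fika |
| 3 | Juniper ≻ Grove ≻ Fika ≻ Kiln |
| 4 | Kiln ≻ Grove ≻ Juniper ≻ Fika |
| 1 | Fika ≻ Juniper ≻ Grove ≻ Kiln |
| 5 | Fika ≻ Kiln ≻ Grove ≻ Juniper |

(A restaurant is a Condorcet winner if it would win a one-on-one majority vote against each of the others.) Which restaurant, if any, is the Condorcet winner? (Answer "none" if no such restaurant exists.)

Head-to-head results (19 friends):
Grove–Kiln: Grove 10–9.
Grove–Fika: Grove 13–6.
Grove vs Juniper: Grove, 15–4.
Kiln–Fika: Kiln 10–9.
Kiln vs Juniper: Kiln preferred on 6+4+5 = 15 ballots; Kiln wins 15–4.
Fika vs Juniper: Fika is ranked higher on 1+5 = 6 ballots, Juniper on 13. Juniper wins 13–6.
Only Grove has no losses; Grove is the Condorcet winner.

Grove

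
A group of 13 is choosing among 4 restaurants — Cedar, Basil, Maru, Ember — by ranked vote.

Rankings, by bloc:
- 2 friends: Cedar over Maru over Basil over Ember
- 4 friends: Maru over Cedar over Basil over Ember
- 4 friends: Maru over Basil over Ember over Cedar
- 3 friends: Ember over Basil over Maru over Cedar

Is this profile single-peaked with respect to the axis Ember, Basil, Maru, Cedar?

Axis positions: Ember=1, Basil=2, Maru=3, Cedar=4.
Bloc 1 (peak Cedar at position 4): ranking walks positions 4-3-2-1, expanding outward from the peak — single-peaked.
Bloc 2 (peak Maru at position 3): ranking walks positions 3-4-2-1, expanding outward from the peak — single-peaked.
Bloc 3 (peak Maru at position 3): ranking walks positions 3-2-1-4, expanding outward from the peak — single-peaked.
Bloc 4 (peak Ember at position 1): ranking walks positions 1-2-3-4, expanding outward from the peak — single-peaked.
Every ranking is single-peaked on this axis.

yes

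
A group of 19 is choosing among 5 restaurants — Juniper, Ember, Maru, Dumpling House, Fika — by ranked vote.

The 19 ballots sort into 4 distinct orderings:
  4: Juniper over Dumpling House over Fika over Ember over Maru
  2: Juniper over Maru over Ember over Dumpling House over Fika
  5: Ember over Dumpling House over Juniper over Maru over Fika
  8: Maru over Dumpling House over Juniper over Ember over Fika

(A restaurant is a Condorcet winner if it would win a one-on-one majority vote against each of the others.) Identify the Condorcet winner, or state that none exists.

none

Pairwise majorities:
Juniper–Ember: Juniper 14–5.
Juniper vs Maru: Juniper, 11–8.
Juniper vs Dumpling House: Dumpling House, 13–6.
Juniper–Fika: Juniper 19–0.
Ember vs Maru: Maru wins 10–9.
Ember vs Dumpling House: Dumpling House, 12–7.
Ember vs Fika: Ember wins 15–4.
Maru vs Dumpling House: Maru wins 10–9.
Maru vs Fika: Maru wins 15–4.
Dumpling House vs Fika: Dumpling House, 19–0.
Each restaurant drops at least one matchup (Juniper loses to Dumpling House; Ember loses to Juniper; Maru loses to Juniper; Dumpling House loses to Maru; Fika loses to Juniper); the cycle Juniper beats Maru beats Dumpling House beats Juniper rules out a Condorcet winner.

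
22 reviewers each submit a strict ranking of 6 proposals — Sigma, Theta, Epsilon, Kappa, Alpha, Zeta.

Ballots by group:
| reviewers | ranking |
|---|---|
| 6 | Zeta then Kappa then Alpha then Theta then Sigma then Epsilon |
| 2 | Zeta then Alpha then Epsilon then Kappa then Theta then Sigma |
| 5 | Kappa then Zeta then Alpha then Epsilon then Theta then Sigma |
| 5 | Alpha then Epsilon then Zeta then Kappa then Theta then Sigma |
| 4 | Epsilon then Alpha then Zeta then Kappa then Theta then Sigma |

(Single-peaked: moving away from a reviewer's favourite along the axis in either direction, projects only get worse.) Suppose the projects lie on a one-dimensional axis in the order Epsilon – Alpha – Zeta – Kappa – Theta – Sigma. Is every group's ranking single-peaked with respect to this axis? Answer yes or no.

Axis positions: Epsilon=1, Alpha=2, Zeta=3, Kappa=4, Theta=5, Sigma=6.
Group 1 (peak Zeta at position 3): ranking walks positions 3-4-2-5-6-1, expanding outward from the peak — single-peaked.
Group 2 (peak Zeta at position 3): ranking walks positions 3-2-1-4-5-6, expanding outward from the peak — single-peaked.
Group 3 (peak Kappa at position 4): ranking walks positions 4-3-2-1-5-6, expanding outward from the peak — single-peaked.
Group 4 (peak Alpha at position 2): ranking walks positions 2-1-3-4-5-6, expanding outward from the peak — single-peaked.
Group 5 (peak Epsilon at position 1): ranking walks positions 1-2-3-4-5-6, expanding outward from the peak — single-peaked.
Every ranking is single-peaked on this axis.

yes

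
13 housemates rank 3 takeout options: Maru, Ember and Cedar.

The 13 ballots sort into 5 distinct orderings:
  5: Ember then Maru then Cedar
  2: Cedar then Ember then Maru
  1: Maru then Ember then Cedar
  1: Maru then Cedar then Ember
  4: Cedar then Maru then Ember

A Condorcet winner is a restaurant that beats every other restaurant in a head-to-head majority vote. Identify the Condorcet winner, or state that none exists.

Check each pair by majority over 13 ballots:
Maru vs Ember: Maru is ranked higher on 1+1+4 = 6 ballots, Ember on 7. Ember wins 7–6.
Maru–Cedar: Maru 7–6.
Ember vs Cedar: Cedar, 7–6.
No restaurant is unbeaten: Maru loses to Ember; Ember loses to Cedar; Cedar loses to Maru. In particular Maru → Cedar → Ember → Maru is a majority cycle — no Condorcet winner exists.

none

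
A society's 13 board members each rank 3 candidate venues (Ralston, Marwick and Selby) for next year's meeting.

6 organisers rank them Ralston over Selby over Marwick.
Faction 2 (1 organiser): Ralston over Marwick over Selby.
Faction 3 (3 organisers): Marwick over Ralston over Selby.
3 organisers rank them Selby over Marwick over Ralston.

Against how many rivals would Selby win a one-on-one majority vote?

Selby against each rival (13 organisers):
Selby vs Ralston: 3 to 10, Ralston.
Selby vs Marwick: Selby, 9–4.
Selby beats Marwick; loses to Ralston — 1 pairwise win.

1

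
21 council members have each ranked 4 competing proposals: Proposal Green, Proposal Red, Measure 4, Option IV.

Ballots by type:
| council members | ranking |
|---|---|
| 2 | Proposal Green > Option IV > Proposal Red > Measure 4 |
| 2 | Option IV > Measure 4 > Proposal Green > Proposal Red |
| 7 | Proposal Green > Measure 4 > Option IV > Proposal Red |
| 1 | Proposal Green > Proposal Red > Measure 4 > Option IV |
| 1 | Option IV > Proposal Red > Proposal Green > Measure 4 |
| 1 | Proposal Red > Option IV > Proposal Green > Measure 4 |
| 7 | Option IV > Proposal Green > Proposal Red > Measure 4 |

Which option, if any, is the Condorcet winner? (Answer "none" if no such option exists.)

Pairwise majorities:
Proposal Green vs Proposal Red: Proposal Green wins 19–2.
Proposal Green–Measure 4: Proposal Green 19–2.
Proposal Green vs Option IV: Option IV wins 11–10.
Proposal Red vs Measure 4: Proposal Red, 12–9.
Proposal Red–Option IV: Option IV 19–2.
Measure 4 vs Option IV: Option IV, 13–8.
Option IV wins every pairwise contest, so Option IV is the Condorcet winner.

Option IV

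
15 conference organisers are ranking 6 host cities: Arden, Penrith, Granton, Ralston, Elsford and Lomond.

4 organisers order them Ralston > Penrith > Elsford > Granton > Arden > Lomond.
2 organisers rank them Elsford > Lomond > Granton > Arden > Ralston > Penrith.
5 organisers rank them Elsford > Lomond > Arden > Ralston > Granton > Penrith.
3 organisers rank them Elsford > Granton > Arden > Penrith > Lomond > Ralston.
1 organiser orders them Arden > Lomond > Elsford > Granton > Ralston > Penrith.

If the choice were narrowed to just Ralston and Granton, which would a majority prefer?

Ballots ranking Ralston above Granton: 4 + 5 = 9.
Ballots ranking Granton above Ralston: 15 − 9 = 6.
Ralston wins the head-to-head 9–6.

Ralston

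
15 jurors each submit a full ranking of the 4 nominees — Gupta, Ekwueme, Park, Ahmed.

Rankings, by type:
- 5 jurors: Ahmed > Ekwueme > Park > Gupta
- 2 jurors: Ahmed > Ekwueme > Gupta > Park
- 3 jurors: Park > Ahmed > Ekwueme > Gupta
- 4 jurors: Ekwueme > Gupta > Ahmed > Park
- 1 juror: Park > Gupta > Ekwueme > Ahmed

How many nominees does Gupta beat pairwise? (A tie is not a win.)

Gupta against each rival (15 jurors):
Gupta–Ekwueme: Ekwueme 14–1.
Gupta–Park: Park 9–6.
Gupta vs Ahmed: Ahmed, 10–5.
Gupta beats no one; loses to Ekwueme, Park, Ahmed — 0 pairwise wins.

0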